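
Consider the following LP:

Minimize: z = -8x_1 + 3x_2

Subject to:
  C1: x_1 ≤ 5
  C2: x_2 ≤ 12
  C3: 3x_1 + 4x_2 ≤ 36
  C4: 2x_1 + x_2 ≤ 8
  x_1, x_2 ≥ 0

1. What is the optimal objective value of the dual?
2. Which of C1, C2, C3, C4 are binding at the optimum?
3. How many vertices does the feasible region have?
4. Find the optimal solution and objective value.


1. -32
2. C4
3. 3
4. x_1 = 4, x_2 = 0, z = -32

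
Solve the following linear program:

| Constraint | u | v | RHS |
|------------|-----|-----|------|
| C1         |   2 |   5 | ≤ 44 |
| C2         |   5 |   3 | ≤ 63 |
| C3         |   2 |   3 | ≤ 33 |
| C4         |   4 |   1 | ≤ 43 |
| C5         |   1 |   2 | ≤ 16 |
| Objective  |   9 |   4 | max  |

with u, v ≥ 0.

Evaluate the objective at each vertex of the feasible region:
  z(0, 0) = 0
  z(10.75, 0) = 96.75
  z(10, 3) = 102  ←
  z(0, 8) = 32
The maximum is at u = 10, v = 3.

u = 10, v = 3, z = 102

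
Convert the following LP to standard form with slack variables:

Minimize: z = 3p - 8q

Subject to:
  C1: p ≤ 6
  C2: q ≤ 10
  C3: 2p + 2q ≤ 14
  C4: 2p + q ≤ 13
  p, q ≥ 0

min z = 3p - 8q

s.t.
  p + s1 = 6
  q + s2 = 10
  2p + 2q + s3 = 14
  2p + q + s4 = 13
  p, q, s1, s2, s3, s4 ≥ 0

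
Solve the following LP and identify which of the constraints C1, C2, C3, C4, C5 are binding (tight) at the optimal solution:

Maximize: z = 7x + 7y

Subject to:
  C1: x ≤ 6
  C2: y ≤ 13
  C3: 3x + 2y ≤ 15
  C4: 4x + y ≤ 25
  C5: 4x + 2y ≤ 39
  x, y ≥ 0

At x = 0, y = 7.5, compute slack b - a·x for each constraint:
  C1: 6 − 0 = 6  (slack)
  C2: 13 − 7.5 = 5.5  (slack)
  C3: 15 − 15 = 0  (binding)
  C4: 25 − 7.5 = 17.5  (slack)
  C5: 39 − 15 = 24  (slack)

Optimal: x = 0, y = 7.5
Binding: C3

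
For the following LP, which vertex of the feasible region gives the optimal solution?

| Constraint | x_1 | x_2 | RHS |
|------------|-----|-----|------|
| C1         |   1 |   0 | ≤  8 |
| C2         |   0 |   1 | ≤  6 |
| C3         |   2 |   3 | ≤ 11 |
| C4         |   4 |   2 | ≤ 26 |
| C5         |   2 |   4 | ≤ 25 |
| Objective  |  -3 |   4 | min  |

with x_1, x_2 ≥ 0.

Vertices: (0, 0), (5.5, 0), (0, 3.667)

Evaluate the objective at each vertex of the feasible region:
  z(0, 0) = 0
  z(5.5, 0) = -16.5  ←
  z(0, 3.667) = 14.67
The minimum is at x_1 = 5.5, x_2 = 0.

(5.5, 0)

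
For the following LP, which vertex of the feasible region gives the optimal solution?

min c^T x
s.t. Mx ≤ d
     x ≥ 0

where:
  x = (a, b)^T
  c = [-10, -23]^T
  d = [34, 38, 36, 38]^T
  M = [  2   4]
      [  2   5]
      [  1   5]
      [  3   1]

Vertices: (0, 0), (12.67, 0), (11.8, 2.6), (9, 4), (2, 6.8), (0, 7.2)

Evaluate the objective at each vertex of the feasible region:
  z(0, 0) = 0
  z(12.67, 0) = -126.7
  z(11.8, 2.6) = -177.8
  z(9, 4) = -182  ←
  z(2, 6.8) = -176.4
  z(0, 7.2) = -165.6
The minimum is at a = 9, b = 4.

(9, 4)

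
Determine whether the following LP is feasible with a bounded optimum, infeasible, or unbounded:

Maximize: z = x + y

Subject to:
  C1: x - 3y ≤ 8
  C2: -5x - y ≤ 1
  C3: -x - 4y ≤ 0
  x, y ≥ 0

Unbounded (objective can increase without bound)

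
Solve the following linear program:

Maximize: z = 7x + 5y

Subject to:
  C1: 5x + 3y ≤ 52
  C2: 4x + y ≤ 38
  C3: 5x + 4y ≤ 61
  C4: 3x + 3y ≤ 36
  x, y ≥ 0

Evaluate the objective at each vertex of the feasible region:
  z(0, 0) = 0
  z(9.5, 0) = 66.5
  z(8.857, 2.571) = 74.86
  z(8, 4) = 76  ←
  z(0, 12) = 60
The maximum is at x = 8, y = 4.

x = 8, y = 4, z = 76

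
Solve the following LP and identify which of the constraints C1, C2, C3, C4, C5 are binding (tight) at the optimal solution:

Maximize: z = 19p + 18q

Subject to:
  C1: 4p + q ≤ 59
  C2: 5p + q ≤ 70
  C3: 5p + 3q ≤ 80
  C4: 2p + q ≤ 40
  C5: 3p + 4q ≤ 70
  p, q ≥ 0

At p = 10, q = 10, compute slack b - a·x for each constraint:
  C1: 59 − 50 = 9  (slack)
  C2: 70 − 60 = 10  (slack)
  C3: 80 − 80 = 0  (binding)
  C4: 40 − 30 = 10  (slack)
  C5: 70 − 70 = 0  (binding)

Optimal: p = 10, q = 10
Binding: C3, C5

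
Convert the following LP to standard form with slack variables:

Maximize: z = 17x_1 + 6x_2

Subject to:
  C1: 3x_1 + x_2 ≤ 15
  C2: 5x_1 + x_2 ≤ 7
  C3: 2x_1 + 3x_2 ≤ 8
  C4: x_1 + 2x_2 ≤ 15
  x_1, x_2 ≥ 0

max z = 17x_1 + 6x_2

s.t.
  3x_1 + x_2 + s1 = 15
  5x_1 + x_2 + s2 = 7
  2x_1 + 3x_2 + s3 = 8
  x_1 + 2x_2 + s4 = 15
  x_1, x_2, s1, s2, s3, s4 ≥ 0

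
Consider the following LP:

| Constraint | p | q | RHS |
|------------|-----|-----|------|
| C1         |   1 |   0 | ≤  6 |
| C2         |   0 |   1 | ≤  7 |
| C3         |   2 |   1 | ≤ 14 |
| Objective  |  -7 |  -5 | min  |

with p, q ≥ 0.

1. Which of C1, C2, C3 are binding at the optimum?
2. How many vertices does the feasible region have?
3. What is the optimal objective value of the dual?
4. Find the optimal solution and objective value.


1. C2, C3
2. 5
3. -59.5
4. p = 3.5, q = 7, z = -59.5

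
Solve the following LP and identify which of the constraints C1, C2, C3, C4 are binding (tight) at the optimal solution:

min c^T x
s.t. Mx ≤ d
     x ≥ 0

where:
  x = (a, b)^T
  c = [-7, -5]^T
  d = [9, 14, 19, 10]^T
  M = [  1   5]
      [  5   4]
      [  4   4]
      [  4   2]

At a = 2, b = 1, compute slack b - a·x for each constraint:
  C1: 9 − 7 = 2  (slack)
  C2: 14 − 14 = 0  (binding)
  C3: 19 − 12 = 7  (slack)
  C4: 10 − 10 = 0  (binding)

Optimal: a = 2, b = 1
Binding: C2, C4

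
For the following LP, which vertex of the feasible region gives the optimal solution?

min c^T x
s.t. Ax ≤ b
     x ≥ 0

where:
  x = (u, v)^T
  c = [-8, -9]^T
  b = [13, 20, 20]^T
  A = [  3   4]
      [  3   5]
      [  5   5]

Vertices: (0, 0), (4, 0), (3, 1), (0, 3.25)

Evaluate the objective at each vertex of the feasible region:
  z(0, 0) = 0
  z(4, 0) = -32
  z(3, 1) = -33  ←
  z(0, 3.25) = -29.25
The minimum is at u = 3, v = 1.

(3, 1)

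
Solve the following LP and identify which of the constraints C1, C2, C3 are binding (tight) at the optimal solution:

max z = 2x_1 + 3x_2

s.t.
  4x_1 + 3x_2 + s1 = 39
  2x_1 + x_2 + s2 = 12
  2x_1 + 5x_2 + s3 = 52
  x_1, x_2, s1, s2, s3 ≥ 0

At x_1 = 1, x_2 = 10, compute slack b - a·x for each constraint:
  C1: 39 − 34 = 5  (slack)
  C2: 12 − 12 = 0  (binding)
  C3: 52 − 52 = 0  (binding)

Optimal: x_1 = 1, x_2 = 10
Binding: C2, C3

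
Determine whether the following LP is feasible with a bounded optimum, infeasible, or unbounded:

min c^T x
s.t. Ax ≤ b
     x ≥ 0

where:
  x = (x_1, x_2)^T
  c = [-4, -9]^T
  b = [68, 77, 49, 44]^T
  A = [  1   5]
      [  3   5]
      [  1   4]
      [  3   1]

Feasible with a bounded optimal solution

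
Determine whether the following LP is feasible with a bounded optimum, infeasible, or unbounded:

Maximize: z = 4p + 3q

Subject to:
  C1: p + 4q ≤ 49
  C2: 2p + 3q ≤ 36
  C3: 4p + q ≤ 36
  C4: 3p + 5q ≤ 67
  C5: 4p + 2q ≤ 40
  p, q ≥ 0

Feasible with a bounded optimal solution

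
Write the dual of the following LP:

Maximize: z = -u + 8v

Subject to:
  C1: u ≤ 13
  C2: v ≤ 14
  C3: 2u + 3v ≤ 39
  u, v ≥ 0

Primal max cᵀx s.t. Ax ≤ b, x ≥ 0  →  Dual min bᵀy s.t. Aᵀy ≥ c, y ≥ 0.

Minimize: z = 13y1 + 14y2 + 39y3

Subject to:
  y1 + 2y3 ≥ -1
  y2 + 3y3 ≥ 8
  y1, y2, y3 ≥ 0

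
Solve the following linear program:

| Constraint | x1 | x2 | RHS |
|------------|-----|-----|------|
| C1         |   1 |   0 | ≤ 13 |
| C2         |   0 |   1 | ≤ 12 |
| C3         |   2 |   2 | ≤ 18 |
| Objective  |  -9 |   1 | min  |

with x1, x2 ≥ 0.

Evaluate the objective at each vertex of the feasible region:
  z(0, 0) = 0
  z(9, 0) = -81  ←
  z(0, 9) = 9
The minimum is at x1 = 9, x2 = 0.

x1 = 9, x2 = 0, z = -81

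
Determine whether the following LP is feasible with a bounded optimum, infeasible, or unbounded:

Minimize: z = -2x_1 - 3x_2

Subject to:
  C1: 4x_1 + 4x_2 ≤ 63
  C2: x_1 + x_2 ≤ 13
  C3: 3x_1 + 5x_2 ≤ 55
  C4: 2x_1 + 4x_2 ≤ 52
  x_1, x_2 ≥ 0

Feasible with a bounded optimal solution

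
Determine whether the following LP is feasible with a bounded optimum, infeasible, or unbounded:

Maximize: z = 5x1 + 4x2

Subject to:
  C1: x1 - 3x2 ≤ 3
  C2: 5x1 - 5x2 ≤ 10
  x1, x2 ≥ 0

Unbounded (objective can increase without bound)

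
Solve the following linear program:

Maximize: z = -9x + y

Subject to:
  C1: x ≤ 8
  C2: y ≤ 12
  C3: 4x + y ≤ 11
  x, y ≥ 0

Evaluate the objective at each vertex of the feasible region:
  z(0, 0) = 0
  z(2.75, 0) = -24.75
  z(0, 11) = 11  ←
The maximum is at x = 0, y = 11.

x = 0, y = 11, z = 11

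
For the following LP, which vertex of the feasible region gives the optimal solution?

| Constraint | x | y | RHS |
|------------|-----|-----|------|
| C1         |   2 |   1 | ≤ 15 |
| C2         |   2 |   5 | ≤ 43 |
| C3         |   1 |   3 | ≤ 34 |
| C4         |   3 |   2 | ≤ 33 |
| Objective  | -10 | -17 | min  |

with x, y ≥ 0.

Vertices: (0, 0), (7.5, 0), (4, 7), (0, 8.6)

Evaluate the objective at each vertex of the feasible region:
  z(0, 0) = 0
  z(7.5, 0) = -75
  z(4, 7) = -159  ←
  z(0, 8.6) = -146.2
The minimum is at x = 4, y = 7.

(4, 7)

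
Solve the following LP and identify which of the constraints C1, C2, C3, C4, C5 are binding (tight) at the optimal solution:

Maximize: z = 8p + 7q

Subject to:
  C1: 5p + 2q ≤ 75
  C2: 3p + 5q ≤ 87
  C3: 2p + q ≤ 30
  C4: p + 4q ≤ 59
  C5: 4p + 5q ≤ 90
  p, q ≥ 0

At p = 10, q = 10, compute slack b - a·x for each constraint:
  C1: 75 − 70 = 5  (slack)
  C2: 87 − 80 = 7  (slack)
  C3: 30 − 30 = 0  (binding)
  C4: 59 − 50 = 9  (slack)
  C5: 90 − 90 = 0  (binding)

Optimal: p = 10, q = 10
Binding: C3, C5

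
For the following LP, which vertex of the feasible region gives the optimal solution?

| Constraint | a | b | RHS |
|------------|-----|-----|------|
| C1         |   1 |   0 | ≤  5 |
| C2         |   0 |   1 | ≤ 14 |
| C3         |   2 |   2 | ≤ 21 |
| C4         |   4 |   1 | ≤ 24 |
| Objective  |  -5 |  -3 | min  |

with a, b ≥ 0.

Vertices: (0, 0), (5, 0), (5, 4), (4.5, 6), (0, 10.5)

Evaluate the objective at each vertex of the feasible region:
  z(0, 0) = 0
  z(5, 0) = -25
  z(5, 4) = -37
  z(4.5, 6) = -40.5  ←
  z(0, 10.5) = -31.5
The minimum is at a = 4.5, b = 6.

(4.5, 6)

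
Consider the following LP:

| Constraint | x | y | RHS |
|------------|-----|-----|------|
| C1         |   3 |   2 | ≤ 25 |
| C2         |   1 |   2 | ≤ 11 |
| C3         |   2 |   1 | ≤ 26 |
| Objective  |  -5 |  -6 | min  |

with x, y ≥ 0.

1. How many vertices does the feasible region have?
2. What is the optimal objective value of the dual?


1. 4
2. -47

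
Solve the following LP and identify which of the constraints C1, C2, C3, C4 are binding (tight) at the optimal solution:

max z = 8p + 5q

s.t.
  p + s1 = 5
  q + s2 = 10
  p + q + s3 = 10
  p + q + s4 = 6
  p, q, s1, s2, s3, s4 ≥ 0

At p = 5, q = 1, compute slack b - a·x for each constraint:
  C1: 5 − 5 = 0  (binding)
  C2: 10 − 1 = 9  (slack)
  C3: 10 − 6 = 4  (slack)
  C4: 6 − 6 = 0  (binding)

Optimal: p = 5, q = 1
Binding: C1, C4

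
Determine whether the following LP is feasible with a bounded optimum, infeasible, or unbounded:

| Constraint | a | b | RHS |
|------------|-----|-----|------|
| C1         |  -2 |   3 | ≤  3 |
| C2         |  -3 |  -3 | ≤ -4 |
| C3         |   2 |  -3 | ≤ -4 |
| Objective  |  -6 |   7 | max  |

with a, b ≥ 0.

Infeasible (no feasible solution exists)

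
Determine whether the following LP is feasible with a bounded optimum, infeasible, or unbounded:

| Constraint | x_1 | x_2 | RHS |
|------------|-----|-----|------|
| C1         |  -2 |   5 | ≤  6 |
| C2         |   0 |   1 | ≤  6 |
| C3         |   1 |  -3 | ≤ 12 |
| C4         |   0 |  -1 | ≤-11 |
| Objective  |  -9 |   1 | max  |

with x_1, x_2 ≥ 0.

Infeasible (no feasible solution exists)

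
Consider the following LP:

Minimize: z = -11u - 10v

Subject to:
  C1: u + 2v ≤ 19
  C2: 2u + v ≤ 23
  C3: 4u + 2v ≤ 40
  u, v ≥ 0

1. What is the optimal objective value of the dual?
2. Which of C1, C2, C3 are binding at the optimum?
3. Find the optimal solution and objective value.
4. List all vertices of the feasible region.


1. -137
2. C1, C3
3. u = 7, v = 6, z = -137
4. (0, 0), (10, 0), (7, 6), (0, 9.5)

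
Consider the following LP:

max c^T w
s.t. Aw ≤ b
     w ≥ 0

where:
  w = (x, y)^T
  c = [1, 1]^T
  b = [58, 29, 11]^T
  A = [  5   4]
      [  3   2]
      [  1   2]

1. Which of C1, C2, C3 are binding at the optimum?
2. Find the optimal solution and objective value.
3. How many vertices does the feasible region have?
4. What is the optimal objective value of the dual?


1. C2, C3
2. x = 9, y = 1, z = 10
3. 4
4. 10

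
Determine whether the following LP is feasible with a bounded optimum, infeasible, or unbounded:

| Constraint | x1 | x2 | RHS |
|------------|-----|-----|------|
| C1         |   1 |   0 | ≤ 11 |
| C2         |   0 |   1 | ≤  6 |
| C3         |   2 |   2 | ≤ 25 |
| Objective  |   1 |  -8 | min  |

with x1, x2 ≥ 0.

Feasible with a bounded optimal solution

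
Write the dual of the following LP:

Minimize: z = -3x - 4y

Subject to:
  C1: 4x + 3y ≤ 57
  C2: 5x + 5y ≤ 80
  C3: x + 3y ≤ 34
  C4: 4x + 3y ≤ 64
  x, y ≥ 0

Primal min cᵀx s.t. Ax ≤ b, x ≥ 0  →  Dual max −bᵀy s.t. Aᵀy ≥ −c, y ≥ 0.

Maximize: z = -57y1 - 80y2 - 34y3 - 64y4

Subject to:
  4y1 + 5y2 + y3 + 4y4 ≥ 3
  3y1 + 5y2 + 3y3 + 3y4 ≥ 4
  y1, y2, y3, y4 ≥ 0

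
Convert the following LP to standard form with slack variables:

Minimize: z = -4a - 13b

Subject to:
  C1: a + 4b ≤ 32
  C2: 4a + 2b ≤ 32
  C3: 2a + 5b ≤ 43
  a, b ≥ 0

min z = -4a - 13b

s.t.
  a + 4b + s1 = 32
  4a + 2b + s2 = 32
  2a + 5b + s3 = 43
  a, b, s1, s2, s3 ≥ 0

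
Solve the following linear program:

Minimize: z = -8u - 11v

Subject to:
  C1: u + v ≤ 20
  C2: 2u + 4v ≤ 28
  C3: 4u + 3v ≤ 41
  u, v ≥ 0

Evaluate the objective at each vertex of the feasible region:
  z(0, 0) = 0
  z(10.25, 0) = -82
  z(8, 3) = -97  ←
  z(0, 7) = -77
The minimum is at u = 8, v = 3.

u = 8, v = 3, z = -97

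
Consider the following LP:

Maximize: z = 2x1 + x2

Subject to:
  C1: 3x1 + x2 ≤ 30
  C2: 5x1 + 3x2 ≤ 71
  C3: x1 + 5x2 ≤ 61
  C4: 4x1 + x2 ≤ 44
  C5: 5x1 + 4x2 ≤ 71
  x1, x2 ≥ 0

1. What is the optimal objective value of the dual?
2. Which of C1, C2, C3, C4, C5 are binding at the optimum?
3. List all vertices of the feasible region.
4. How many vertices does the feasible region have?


1. 23
2. C1, C5
3. (0, 0), (10, 0), (7, 9), (5.286, 11.14), (0, 12.2)
4. 5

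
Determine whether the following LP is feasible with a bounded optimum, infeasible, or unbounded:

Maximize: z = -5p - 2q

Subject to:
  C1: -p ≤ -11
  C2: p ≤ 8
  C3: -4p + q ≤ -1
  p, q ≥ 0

Infeasible (no feasible solution exists)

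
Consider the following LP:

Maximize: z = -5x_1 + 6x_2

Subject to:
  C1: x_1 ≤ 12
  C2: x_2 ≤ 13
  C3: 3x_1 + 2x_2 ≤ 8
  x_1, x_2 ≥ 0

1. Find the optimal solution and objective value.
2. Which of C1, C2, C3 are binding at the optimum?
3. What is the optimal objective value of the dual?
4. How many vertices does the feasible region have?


1. x_1 = 0, x_2 = 4, z = 24
2. C3
3. 24
4. 3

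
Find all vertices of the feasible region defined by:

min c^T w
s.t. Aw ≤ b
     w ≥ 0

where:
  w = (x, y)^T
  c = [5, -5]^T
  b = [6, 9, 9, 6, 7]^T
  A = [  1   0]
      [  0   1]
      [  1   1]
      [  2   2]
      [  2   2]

(0, 0), (3, 0), (0, 3)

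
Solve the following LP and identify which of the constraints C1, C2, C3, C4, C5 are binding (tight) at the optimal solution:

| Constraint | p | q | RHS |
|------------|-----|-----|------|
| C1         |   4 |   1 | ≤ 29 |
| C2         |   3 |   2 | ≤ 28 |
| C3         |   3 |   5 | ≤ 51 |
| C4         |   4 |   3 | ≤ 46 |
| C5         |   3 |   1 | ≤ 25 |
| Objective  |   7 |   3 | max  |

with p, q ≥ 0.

At p = 6, q = 5, compute slack b - a·x for each constraint:
  C1: 29 − 29 = 0  (binding)
  C2: 28 − 28 = 0  (binding)
  C3: 51 − 43 = 8  (slack)
  C4: 46 − 39 = 7  (slack)
  C5: 25 − 23 = 2  (slack)

Optimal: p = 6, q = 5
Binding: C1, C2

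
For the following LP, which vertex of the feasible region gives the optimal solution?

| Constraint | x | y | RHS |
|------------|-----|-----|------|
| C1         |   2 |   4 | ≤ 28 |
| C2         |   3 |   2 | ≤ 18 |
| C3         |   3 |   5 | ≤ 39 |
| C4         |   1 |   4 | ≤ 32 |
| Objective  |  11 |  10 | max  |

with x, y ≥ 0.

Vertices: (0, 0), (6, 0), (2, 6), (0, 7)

Evaluate the objective at each vertex of the feasible region:
  z(0, 0) = 0
  z(6, 0) = 66
  z(2, 6) = 82  ←
  z(0, 7) = 70
The maximum is at x = 2, y = 6.

(2, 6)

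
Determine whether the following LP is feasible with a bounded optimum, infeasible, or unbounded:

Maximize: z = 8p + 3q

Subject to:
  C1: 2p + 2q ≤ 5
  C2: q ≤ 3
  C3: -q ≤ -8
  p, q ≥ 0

Infeasible (no feasible solution exists)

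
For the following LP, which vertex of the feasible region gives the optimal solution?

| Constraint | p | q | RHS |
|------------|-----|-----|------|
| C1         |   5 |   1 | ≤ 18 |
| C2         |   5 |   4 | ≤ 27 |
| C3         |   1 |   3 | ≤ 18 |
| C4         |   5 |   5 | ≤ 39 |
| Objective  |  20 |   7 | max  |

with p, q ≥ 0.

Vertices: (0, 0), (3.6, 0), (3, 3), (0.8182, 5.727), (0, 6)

Evaluate the objective at each vertex of the feasible region:
  z(0, 0) = 0
  z(3.6, 0) = 72
  z(3, 3) = 81  ←
  z(0.8182, 5.727) = 56.45
  z(0, 6) = 42
The maximum is at p = 3, q = 3.

(3, 3)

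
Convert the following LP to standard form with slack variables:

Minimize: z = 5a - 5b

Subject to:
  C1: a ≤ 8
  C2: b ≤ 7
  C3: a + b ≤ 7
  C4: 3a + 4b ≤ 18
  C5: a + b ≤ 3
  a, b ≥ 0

min z = 5a - 5b

s.t.
  a + s1 = 8
  b + s2 = 7
  a + b + s3 = 7
  3a + 4b + s4 = 18
  a + b + s5 = 3
  a, b, s1, s2, s3, s4, s5 ≥ 0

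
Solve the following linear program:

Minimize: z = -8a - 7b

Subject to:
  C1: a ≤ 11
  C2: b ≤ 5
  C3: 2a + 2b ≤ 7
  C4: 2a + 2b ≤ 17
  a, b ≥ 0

Evaluate the objective at each vertex of the feasible region:
  z(0, 0) = 0
  z(3.5, 0) = -28  ←
  z(0, 3.5) = -24.5
The minimum is at a = 3.5, b = 0.

a = 3.5, b = 0, z = -28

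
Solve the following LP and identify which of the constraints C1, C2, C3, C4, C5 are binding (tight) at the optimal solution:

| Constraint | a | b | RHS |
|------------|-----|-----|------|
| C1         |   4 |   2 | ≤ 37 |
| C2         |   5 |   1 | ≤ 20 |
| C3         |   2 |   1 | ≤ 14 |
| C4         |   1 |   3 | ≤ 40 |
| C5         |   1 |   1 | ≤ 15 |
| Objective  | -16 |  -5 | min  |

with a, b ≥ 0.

At a = 2, b = 10, compute slack b - a·x for each constraint:
  C1: 37 − 28 = 9  (slack)
  C2: 20 − 20 = 0  (binding)
  C3: 14 − 14 = 0  (binding)
  C4: 40 − 32 = 8  (slack)
  C5: 15 − 12 = 3  (slack)

Optimal: a = 2, b = 10
Binding: C2, C3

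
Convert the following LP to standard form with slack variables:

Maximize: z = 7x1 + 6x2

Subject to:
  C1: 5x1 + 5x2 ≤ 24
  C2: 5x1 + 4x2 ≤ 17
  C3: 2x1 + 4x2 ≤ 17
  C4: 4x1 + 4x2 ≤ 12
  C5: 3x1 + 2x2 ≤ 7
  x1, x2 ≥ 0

max z = 7x1 + 6x2

s.t.
  5x1 + 5x2 + s1 = 24
  5x1 + 4x2 + s2 = 17
  2x1 + 4x2 + s3 = 17
  4x1 + 4x2 + s4 = 12
  3x1 + 2x2 + s5 = 7
  x1, x2, s1, s2, s3, s4, s5 ≥ 0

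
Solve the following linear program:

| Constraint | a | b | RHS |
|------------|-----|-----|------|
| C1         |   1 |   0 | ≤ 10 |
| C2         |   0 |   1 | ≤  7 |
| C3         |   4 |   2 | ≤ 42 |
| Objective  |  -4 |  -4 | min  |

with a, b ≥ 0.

Evaluate the objective at each vertex of the feasible region:
  z(0, 0) = 0
  z(10, 0) = -40
  z(10, 1) = -44
  z(7, 7) = -56  ←
  z(0, 7) = -28
The minimum is at a = 7, b = 7.

a = 7, b = 7, z = -56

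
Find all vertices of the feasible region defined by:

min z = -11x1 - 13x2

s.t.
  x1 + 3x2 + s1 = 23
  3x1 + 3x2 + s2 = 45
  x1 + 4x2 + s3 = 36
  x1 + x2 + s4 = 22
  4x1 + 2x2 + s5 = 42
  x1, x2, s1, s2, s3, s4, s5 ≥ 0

(0, 0), (10.5, 0), (8, 5), (0, 7.667)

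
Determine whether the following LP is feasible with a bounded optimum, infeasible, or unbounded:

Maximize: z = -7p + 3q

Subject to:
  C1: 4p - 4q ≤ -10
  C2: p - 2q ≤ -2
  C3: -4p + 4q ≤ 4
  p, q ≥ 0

Infeasible (no feasible solution exists)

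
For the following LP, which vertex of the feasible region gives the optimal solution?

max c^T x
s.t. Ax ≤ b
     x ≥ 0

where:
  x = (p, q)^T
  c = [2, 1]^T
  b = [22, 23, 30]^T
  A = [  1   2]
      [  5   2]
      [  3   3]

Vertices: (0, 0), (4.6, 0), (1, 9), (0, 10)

Evaluate the objective at each vertex of the feasible region:
  z(0, 0) = 0
  z(4.6, 0) = 9.2
  z(1, 9) = 11  ←
  z(0, 10) = 10
The maximum is at p = 1, q = 9.

(1, 9)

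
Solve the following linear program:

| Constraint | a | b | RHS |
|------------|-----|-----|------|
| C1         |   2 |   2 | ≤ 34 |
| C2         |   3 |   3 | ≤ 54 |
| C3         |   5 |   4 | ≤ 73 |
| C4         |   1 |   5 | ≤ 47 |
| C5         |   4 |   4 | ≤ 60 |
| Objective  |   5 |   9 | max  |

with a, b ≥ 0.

Evaluate the objective at each vertex of the feasible region:
  z(0, 0) = 0
  z(14.6, 0) = 73
  z(13, 2) = 83
  z(7, 8) = 107  ←
  z(0, 9.4) = 84.6
The maximum is at a = 7, b = 8.

a = 7, b = 8, z = 107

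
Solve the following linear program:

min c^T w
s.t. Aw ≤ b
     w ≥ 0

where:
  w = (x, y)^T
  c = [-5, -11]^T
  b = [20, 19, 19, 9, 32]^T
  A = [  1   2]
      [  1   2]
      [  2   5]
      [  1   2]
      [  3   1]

Evaluate the objective at each vertex of the feasible region:
  z(0, 0) = 0
  z(9, 0) = -45
  z(7, 1) = -46  ←
  z(0, 3.8) = -41.8
The minimum is at x = 7, y = 1.

x = 7, y = 1, z = -46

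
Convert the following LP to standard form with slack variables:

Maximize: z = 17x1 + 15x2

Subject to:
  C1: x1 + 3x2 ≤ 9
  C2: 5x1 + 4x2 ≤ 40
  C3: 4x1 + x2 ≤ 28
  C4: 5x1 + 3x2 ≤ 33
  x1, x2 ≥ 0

max z = 17x1 + 15x2

s.t.
  x1 + 3x2 + s1 = 9
  5x1 + 4x2 + s2 = 40
  4x1 + x2 + s3 = 28
  5x1 + 3x2 + s4 = 33
  x1, x2, s1, s2, s3, s4 ≥ 0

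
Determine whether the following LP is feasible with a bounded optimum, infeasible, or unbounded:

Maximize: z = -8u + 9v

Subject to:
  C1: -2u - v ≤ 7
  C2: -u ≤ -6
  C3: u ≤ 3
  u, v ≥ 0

Infeasible (no feasible solution exists)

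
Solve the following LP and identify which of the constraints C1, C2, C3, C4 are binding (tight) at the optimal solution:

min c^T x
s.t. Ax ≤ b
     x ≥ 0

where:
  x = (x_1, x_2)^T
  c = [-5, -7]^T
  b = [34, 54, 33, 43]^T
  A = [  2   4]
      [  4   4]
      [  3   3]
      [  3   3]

At x_1 = 5, x_2 = 6, compute slack b - a·x for each constraint:
  C1: 34 − 34 = 0  (binding)
  C2: 54 − 44 = 10  (slack)
  C3: 33 − 33 = 0  (binding)
  C4: 43 − 33 = 10  (slack)

Optimal: x_1 = 5, x_2 = 6
Binding: C1, C3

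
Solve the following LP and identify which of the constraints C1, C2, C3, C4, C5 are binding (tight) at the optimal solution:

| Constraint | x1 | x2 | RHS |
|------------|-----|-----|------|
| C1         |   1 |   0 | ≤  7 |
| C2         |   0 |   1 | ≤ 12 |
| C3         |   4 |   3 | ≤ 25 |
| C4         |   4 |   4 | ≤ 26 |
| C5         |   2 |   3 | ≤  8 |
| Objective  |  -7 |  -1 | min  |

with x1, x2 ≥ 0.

At x1 = 4, x2 = 0, compute slack b - a·x for each constraint:
  C1: 7 − 4 = 3  (slack)
  C2: 12 − 0 = 12  (slack)
  C3: 25 − 16 = 9  (slack)
  C4: 26 − 16 = 10  (slack)
  C5: 8 − 8 = 0  (binding)

Optimal: x1 = 4, x2 = 0
Binding: C5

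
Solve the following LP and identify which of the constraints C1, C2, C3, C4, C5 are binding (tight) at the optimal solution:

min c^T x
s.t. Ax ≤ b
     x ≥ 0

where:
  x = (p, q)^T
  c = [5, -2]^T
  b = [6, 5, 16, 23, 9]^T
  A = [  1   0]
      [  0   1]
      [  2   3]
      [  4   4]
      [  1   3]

At p = 0, q = 3, compute slack b - a·x for each constraint:
  C1: 6 − 0 = 6  (slack)
  C2: 5 − 3 = 2  (slack)
  C3: 16 − 9 = 7  (slack)
  C4: 23 − 12 = 11  (slack)
  C5: 9 − 9 = 0  (binding)

Optimal: p = 0, q = 3
Binding: C5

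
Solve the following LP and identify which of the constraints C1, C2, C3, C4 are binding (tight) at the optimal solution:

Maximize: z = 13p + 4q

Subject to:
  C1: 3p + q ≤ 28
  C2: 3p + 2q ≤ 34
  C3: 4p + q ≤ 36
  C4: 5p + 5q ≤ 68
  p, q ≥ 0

At p = 8, q = 4, compute slack b - a·x for each constraint:
  C1: 28 − 28 = 0  (binding)
  C2: 34 − 32 = 2  (slack)
  C3: 36 − 36 = 0  (binding)
  C4: 68 − 60 = 8  (slack)

Optimal: p = 8, q = 4
Binding: C1, C3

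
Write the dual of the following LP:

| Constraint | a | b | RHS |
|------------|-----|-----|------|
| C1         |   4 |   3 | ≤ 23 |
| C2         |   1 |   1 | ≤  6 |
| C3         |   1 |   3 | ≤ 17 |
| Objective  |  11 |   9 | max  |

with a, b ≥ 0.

Primal max cᵀx s.t. Ax ≤ b, x ≥ 0  →  Dual min bᵀy s.t. Aᵀy ≥ c, y ≥ 0.

Minimize: z = 23y1 + 6y2 + 17y3

Subject to:
  4y1 + y2 + y3 ≥ 11
  3y1 + y2 + 3y3 ≥ 9
  y1, y2, y3 ≥ 0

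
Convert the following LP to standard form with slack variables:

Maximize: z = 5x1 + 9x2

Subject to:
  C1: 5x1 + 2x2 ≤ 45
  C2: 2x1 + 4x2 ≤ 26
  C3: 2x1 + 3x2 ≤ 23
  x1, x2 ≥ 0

max z = 5x1 + 9x2

s.t.
  5x1 + 2x2 + s1 = 45
  2x1 + 4x2 + s2 = 26
  2x1 + 3x2 + s3 = 23
  x1, x2, s1, s2, s3 ≥ 0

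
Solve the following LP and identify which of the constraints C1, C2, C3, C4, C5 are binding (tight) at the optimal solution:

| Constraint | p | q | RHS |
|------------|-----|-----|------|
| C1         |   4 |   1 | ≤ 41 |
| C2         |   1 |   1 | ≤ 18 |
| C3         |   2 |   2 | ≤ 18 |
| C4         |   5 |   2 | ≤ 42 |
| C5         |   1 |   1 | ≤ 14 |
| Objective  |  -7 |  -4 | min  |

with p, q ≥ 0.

At p = 8, q = 1, compute slack b - a·x for each constraint:
  C1: 41 − 33 = 8  (slack)
  C2: 18 − 9 = 9  (slack)
  C3: 18 − 18 = 0  (binding)
  C4: 42 − 42 = 0  (binding)
  C5: 14 − 9 = 5  (slack)

Optimal: p = 8, q = 1
Binding: C3, C4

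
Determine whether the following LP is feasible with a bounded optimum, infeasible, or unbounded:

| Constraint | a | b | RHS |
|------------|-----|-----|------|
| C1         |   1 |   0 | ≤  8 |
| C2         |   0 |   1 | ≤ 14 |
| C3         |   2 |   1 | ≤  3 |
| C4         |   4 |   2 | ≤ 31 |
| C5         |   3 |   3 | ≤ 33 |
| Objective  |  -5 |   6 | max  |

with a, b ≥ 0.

Feasible with a bounded optimal solution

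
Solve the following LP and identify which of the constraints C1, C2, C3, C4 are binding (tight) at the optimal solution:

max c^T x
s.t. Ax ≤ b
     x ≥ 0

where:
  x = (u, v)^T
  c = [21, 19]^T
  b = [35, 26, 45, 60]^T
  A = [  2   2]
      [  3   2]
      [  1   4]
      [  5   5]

At u = 2, v = 10, compute slack b - a·x for each constraint:
  C1: 35 − 24 = 11  (slack)
  C2: 26 − 26 = 0  (binding)
  C3: 45 − 42 = 3  (slack)
  C4: 60 − 60 = 0  (binding)

Optimal: u = 2, v = 10
Binding: C2, C4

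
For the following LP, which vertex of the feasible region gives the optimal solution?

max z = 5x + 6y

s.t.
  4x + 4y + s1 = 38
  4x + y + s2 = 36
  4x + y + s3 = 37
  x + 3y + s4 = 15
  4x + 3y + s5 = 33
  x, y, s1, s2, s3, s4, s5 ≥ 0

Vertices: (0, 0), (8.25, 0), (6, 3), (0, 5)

Evaluate the objective at each vertex of the feasible region:
  z(0, 0) = 0
  z(8.25, 0) = 41.25
  z(6, 3) = 48  ←
  z(0, 5) = 30
The maximum is at x = 6, y = 3.

(6, 3)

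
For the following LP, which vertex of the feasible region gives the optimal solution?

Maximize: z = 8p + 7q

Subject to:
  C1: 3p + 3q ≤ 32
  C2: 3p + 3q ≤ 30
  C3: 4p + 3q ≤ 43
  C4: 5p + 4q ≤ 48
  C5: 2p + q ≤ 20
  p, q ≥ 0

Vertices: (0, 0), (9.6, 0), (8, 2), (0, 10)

Evaluate the objective at each vertex of the feasible region:
  z(0, 0) = 0
  z(9.6, 0) = 76.8
  z(8, 2) = 78  ←
  z(0, 10) = 70
The maximum is at p = 8, q = 2.

(8, 2)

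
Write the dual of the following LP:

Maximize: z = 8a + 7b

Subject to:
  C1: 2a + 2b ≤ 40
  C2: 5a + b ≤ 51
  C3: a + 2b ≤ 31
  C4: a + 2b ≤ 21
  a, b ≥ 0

Primal max cᵀx s.t. Ax ≤ b, x ≥ 0  →  Dual min bᵀy s.t. Aᵀy ≥ c, y ≥ 0.

Minimize: z = 40y1 + 51y2 + 31y3 + 21y4

Subject to:
  2y1 + 5y2 + y3 + y4 ≥ 8
  2y1 + y2 + 2y3 + 2y4 ≥ 7
  y1, y2, y3, y4 ≥ 0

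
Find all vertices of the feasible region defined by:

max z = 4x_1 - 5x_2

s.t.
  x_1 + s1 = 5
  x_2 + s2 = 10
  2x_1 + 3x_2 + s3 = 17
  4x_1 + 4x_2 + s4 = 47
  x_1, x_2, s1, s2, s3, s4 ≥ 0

(0, 0), (5, 0), (5, 2.333), (0, 5.667)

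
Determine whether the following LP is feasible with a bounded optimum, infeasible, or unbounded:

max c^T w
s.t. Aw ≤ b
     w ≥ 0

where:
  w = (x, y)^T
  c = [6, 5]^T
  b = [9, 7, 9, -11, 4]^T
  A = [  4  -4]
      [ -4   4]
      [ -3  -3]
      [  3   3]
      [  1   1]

Infeasible (no feasible solution exists)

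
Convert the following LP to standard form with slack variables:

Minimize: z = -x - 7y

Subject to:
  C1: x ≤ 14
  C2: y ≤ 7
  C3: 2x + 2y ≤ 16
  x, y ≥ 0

min z = -x - 7y

s.t.
  x + s1 = 14
  y + s2 = 7
  2x + 2y + s3 = 16
  x, y, s1, s2, s3 ≥ 0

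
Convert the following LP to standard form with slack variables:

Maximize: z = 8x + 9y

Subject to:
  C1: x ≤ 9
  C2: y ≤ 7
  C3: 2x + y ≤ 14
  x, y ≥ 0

max z = 8x + 9y

s.t.
  x + s1 = 9
  y + s2 = 7
  2x + y + s3 = 14
  x, y, s1, s2, s3 ≥ 0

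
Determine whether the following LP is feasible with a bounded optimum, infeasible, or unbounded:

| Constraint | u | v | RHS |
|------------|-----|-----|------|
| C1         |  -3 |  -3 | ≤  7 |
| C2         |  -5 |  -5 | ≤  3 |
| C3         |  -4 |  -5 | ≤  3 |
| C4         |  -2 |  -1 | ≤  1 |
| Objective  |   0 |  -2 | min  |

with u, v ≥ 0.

Unbounded (objective can decrease without bound)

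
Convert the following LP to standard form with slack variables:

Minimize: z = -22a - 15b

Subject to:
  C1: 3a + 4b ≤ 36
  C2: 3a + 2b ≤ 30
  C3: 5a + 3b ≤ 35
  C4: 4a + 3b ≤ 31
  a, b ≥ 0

min z = -22a - 15b

s.t.
  3a + 4b + s1 = 36
  3a + 2b + s2 = 30
  5a + 3b + s3 = 35
  4a + 3b + s4 = 31
  a, b, s1, s2, s3, s4 ≥ 0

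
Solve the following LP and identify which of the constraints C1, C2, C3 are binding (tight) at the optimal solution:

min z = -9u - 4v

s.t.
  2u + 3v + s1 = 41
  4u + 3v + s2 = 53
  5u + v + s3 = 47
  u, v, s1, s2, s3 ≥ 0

At u = 8, v = 7, compute slack b - a·x for each constraint:
  C1: 41 − 37 = 4  (slack)
  C2: 53 − 53 = 0  (binding)
  C3: 47 − 47 = 0  (binding)

Optimal: u = 8, v = 7
Binding: C2, C3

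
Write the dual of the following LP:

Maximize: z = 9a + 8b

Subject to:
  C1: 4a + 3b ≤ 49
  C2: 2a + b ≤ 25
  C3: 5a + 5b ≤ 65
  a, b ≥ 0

Primal max cᵀx s.t. Ax ≤ b, x ≥ 0  →  Dual min bᵀy s.t. Aᵀy ≥ c, y ≥ 0.

Minimize: z = 49y1 + 25y2 + 65y3

Subject to:
  4y1 + 2y2 + 5y3 ≥ 9
  3y1 + y2 + 5y3 ≥ 8
  y1, y2, y3 ≥ 0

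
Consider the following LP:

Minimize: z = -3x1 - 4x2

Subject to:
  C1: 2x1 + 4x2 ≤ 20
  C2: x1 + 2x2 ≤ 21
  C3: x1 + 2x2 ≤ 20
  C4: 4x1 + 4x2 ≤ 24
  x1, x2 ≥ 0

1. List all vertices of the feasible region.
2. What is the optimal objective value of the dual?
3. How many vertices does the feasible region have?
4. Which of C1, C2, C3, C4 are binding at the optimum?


1. (0, 0), (6, 0), (2, 4), (0, 5)
2. -22
3. 4
4. C1, C4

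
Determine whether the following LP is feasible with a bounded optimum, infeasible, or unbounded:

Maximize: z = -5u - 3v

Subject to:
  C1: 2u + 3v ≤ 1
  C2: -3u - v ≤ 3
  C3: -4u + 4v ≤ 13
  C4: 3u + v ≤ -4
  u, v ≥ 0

Infeasible (no feasible solution exists)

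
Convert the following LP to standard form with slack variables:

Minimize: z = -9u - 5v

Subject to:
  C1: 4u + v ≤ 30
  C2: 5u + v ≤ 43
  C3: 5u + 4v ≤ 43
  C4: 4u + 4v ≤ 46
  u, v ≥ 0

min z = -9u - 5v

s.t.
  4u + v + s1 = 30
  5u + v + s2 = 43
  5u + 4v + s3 = 43
  4u + 4v + s4 = 46
  u, v, s1, s2, s3, s4 ≥ 0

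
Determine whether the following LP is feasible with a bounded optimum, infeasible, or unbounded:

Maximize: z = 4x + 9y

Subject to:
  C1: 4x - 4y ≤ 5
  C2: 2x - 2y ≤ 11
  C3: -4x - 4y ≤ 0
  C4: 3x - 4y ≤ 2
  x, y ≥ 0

Unbounded (objective can increase without bound)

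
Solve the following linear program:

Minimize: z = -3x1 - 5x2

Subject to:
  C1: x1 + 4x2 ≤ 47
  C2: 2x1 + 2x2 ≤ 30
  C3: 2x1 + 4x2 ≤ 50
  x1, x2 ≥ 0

Evaluate the objective at each vertex of the feasible region:
  z(0, 0) = 0
  z(15, 0) = -45
  z(5, 10) = -65  ←
  z(3, 11) = -64
  z(0, 11.75) = -58.75
The minimum is at x1 = 5, x2 = 10.

x1 = 5, x2 = 10, z = -65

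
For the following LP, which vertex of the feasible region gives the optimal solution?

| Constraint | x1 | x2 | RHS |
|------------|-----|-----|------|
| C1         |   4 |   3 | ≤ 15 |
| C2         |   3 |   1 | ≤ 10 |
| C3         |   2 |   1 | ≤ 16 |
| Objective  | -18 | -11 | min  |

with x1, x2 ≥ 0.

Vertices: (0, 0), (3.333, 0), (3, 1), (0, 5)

Evaluate the objective at each vertex of the feasible region:
  z(0, 0) = 0
  z(3.333, 0) = -60
  z(3, 1) = -65  ←
  z(0, 5) = -55
The minimum is at x1 = 3, x2 = 1.

(3, 1)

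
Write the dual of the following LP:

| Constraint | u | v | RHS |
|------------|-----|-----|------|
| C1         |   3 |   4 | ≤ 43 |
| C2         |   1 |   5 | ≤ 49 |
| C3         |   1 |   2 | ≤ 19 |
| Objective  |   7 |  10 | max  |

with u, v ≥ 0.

Primal max cᵀx s.t. Ax ≤ b, x ≥ 0  →  Dual min bᵀy s.t. Aᵀy ≥ c, y ≥ 0.

Minimize: z = 43y1 + 49y2 + 19y3

Subject to:
  3y1 + y2 + y3 ≥ 7
  4y1 + 5y2 + 2y3 ≥ 10
  y1, y2, y3 ≥ 0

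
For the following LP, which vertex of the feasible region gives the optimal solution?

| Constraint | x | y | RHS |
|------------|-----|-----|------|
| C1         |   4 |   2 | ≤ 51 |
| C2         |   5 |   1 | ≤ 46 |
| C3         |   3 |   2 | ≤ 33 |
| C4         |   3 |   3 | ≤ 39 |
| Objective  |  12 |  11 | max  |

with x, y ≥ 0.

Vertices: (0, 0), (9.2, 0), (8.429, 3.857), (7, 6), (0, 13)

Evaluate the objective at each vertex of the feasible region:
  z(0, 0) = 0
  z(9.2, 0) = 110.4
  z(8.429, 3.857) = 143.6
  z(7, 6) = 150  ←
  z(0, 13) = 143
The maximum is at x = 7, y = 6.

(7, 6)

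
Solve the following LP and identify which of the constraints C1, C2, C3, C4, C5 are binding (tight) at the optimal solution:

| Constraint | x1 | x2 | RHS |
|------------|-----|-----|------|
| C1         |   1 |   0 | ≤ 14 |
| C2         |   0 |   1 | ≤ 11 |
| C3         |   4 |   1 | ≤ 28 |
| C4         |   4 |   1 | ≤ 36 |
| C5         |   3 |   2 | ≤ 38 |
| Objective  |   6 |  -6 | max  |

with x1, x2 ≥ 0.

At x1 = 7, x2 = 0, compute slack b - a·x for each constraint:
  C1: 14 − 7 = 7  (slack)
  C2: 11 − 0 = 11  (slack)
  C3: 28 − 28 = 0  (binding)
  C4: 36 − 28 = 8  (slack)
  C5: 38 − 21 = 17  (slack)

Optimal: x1 = 7, x2 = 0
Binding: C3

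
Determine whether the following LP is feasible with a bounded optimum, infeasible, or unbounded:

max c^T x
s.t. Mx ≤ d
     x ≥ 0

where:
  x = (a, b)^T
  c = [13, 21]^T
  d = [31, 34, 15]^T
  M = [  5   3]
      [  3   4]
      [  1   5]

Feasible with a bounded optimal solution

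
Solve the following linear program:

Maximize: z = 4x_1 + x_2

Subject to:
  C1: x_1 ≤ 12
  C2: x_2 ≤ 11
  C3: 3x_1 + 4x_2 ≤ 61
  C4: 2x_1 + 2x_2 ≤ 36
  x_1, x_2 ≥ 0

Evaluate the objective at each vertex of the feasible region:
  z(0, 0) = 0
  z(12, 0) = 48
  z(12, 6) = 54  ←
  z(11, 7) = 51
  z(5.667, 11) = 33.67
  z(0, 11) = 11
The maximum is at x_1 = 12, x_2 = 6.

x_1 = 12, x_2 = 6, z = 54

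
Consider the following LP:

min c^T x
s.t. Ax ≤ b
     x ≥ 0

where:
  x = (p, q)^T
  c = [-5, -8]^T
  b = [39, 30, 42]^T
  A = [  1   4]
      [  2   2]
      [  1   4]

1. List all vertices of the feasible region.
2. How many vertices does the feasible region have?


1. (0, 0), (15, 0), (7, 8), (0, 9.75)
2. 4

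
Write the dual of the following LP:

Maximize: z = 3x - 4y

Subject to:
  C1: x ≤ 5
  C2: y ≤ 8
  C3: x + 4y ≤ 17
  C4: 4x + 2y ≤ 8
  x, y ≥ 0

Primal max cᵀx s.t. Ax ≤ b, x ≥ 0  →  Dual min bᵀy s.t. Aᵀy ≥ c, y ≥ 0.

Minimize: z = 5y1 + 8y2 + 17y3 + 8y4

Subject to:
  y1 + y3 + 4y4 ≥ 3
  y2 + 4y3 + 2y4 ≥ -4
  y1, y2, y3, y4 ≥ 0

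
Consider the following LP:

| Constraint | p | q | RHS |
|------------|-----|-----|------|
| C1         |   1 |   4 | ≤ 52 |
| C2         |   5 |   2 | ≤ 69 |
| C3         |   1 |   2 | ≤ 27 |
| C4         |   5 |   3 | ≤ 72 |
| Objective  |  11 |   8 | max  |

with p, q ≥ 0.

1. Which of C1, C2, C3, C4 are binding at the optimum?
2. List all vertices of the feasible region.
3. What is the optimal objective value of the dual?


1. C3, C4
2. (0, 0), (13.8, 0), (12.6, 3), (9, 9), (2, 12.5), (0, 13)
3. 171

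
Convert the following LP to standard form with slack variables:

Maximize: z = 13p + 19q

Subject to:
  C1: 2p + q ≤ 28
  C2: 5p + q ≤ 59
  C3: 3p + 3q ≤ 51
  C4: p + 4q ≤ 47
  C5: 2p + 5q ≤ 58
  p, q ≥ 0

max z = 13p + 19q

s.t.
  2p + q + s1 = 28
  5p + q + s2 = 59
  3p + 3q + s3 = 51
  p + 4q + s4 = 47
  2p + 5q + s5 = 58
  p, q, s1, s2, s3, s4, s5 ≥ 0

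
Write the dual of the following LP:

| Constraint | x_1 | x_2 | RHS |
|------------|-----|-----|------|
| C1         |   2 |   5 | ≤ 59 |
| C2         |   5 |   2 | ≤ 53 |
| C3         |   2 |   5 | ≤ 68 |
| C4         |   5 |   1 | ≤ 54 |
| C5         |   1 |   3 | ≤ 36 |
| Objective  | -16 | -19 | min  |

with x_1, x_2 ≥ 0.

Primal min cᵀx s.t. Ax ≤ b, x ≥ 0  →  Dual max −bᵀy s.t. Aᵀy ≥ −c, y ≥ 0.

Maximize: z = -59y1 - 53y2 - 68y3 - 54y4 - 36y5

Subject to:
  2y1 + 5y2 + 2y3 + 5y4 + y5 ≥ 16
  5y1 + 2y2 + 5y3 + y4 + 3y5 ≥ 19
  y1, y2, y3, y4, y5 ≥ 0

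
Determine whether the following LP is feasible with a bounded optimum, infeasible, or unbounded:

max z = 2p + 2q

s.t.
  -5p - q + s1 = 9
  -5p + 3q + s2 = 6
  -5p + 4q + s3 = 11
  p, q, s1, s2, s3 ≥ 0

Unbounded (objective can increase without bound)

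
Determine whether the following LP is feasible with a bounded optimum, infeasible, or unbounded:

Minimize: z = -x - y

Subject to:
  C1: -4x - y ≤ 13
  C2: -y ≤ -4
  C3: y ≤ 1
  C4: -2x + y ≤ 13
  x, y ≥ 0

Infeasible (no feasible solution exists)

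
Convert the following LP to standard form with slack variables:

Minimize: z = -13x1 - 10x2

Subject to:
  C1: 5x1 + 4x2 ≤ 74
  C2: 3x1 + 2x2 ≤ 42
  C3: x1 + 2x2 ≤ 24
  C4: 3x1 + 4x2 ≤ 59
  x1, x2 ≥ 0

min z = -13x1 - 10x2

s.t.
  5x1 + 4x2 + s1 = 74
  3x1 + 2x2 + s2 = 42
  x1 + 2x2 + s3 = 24
  3x1 + 4x2 + s4 = 59
  x1, x2, s1, s2, s3, s4 ≥ 0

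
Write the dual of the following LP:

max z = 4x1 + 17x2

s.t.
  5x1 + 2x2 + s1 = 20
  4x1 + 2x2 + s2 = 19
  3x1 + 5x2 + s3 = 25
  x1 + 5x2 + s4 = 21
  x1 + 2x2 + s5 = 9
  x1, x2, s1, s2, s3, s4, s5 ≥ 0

Primal max cᵀx s.t. Ax ≤ b, x ≥ 0  →  Dual min bᵀy s.t. Aᵀy ≥ c, y ≥ 0.

Minimize: z = 20y1 + 19y2 + 25y3 + 21y4 + 9y5

Subject to:
  5y1 + 4y2 + 3y3 + y4 + y5 ≥ 4
  2y1 + 2y2 + 5y3 + 5y4 + 2y5 ≥ 17
  y1, y2, y3, y4, y5 ≥ 0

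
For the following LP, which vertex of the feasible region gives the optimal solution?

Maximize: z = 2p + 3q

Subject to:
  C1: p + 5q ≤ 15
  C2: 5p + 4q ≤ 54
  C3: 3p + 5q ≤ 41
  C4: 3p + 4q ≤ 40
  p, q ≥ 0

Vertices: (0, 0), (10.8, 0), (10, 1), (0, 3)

Evaluate the objective at each vertex of the feasible region:
  z(0, 0) = 0
  z(10.8, 0) = 21.6
  z(10, 1) = 23  ←
  z(0, 3) = 9
The maximum is at p = 10, q = 1.

(10, 1)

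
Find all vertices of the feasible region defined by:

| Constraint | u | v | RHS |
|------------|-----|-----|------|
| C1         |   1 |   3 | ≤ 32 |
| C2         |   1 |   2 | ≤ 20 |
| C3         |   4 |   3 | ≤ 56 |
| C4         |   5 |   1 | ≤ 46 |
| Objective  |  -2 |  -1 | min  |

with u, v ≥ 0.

(0, 0), (9.2, 0), (8, 6), (0, 10)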